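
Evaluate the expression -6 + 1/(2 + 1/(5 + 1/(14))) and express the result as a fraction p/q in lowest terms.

-865/156

Work from the innermost term outward:
Start with 14.
5 + 1/(14/1) = 5 + 1/14 = 71/14
2 + 1/(71/14) = 2 + 14/71 = 156/71
-6 + 1/(156/71) = -6 + 71/156 = -865/156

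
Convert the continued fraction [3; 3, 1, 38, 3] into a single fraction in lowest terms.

1525/469

Start with 3.
38 + 1/(3/1) = 38 + 1/3 = 115/3
1 + 1/(115/3) = 1 + 3/115 = 118/115
3 + 1/(118/115) = 3 + 115/118 = 469/118
3 + 1/(469/118) = 3 + 118/469 = 1525/469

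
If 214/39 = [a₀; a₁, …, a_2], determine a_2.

19

214 ÷ 39 → quotient 5, remainder 19
39 ÷ 19 → quotient 2, remainder 1
19 ÷ 1 → quotient 19, remainder 0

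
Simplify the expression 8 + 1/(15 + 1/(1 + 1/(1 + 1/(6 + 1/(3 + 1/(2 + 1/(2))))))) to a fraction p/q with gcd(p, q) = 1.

28943/3589

a_0 = 8: 8/1
a_1 = 15: 121/15
a_2 = 1: 129/16
a_3 = 1: 250/31
a_4 = 6: 1629/202
a_5 = 3: 5137/637
a_6 = 2: 11903/1476
a_7 = 2: 28943/3589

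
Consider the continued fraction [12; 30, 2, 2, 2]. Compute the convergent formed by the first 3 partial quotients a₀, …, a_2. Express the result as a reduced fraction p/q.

Compute successive convergents:
a_0 = 12: 12/1
a_1 = 30: 361/30
a_2 = 2: 734/61

734/61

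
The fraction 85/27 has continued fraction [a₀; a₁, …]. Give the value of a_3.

85 ÷ 27 → quotient 3, remainder 4
27 ÷ 4 → quotient 6, remainder 3
4 ÷ 3 → quotient 1, remainder 1
3 ÷ 1 → quotient 3, remainder 0

3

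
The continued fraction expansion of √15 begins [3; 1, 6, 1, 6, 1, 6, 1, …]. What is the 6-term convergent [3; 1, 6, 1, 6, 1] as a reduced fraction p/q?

244/63

Starting at the tail and folding back:
Start with 1.
6 + 1/(1/1) = 6 + 1/1 = 7/1
1 + 1/(7/1) = 1 + 1/7 = 8/7
6 + 1/(8/7) = 6 + 7/8 = 55/8
1 + 1/(55/8) = 1 + 8/55 = 63/55
3 + 1/(63/55) = 3 + 55/63 = 244/63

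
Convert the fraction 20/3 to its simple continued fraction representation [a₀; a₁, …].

20 = 6·3 + 2, so a_0 = 6
3 = 1·2 + 1, so a_1 = 1
2 = 2·1 + 0, so a_2 = 2

[6; 1, 2]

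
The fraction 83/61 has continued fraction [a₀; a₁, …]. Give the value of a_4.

2

83 = 1·61 + 22, so a_0 = 1
61 = 2·22 + 17, so a_1 = 2
22 = 1·17 + 5, so a_2 = 1
17 = 3·5 + 2, so a_3 = 3
5 = 2·2 + 1, so a_4 = 2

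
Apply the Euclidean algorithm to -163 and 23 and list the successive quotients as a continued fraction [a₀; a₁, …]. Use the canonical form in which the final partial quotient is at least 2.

[-8; 1, 10, 2]

Run the Euclidean algorithm, recording each quotient:
⌊-163/23⌋ = -8, remainder 21
⌊23/21⌋ = 1, remainder 2
⌊21/2⌋ = 10, remainder 1
⌊2/1⌋ = 2, remainder 0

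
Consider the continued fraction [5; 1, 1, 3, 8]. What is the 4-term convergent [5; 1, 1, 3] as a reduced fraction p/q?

39/7

Start with 3.
1 + 1/(3/1) = 1 + 1/3 = 4/3
1 + 1/(4/3) = 1 + 3/4 = 7/4
5 + 1/(7/4) = 5 + 4/7 = 39/7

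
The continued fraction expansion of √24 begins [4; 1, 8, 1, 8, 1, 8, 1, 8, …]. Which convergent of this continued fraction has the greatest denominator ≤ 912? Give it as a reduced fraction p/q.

a_0 = 4: 4/1  (≤ bound)
a_1 = 1: 5/1  (≤ bound)
a_2 = 8: 44/9  (≤ bound)
a_3 = 1: 49/10  (≤ bound)
a_4 = 8: 436/89  (≤ bound)
a_5 = 1: 485/99  (≤ bound)
a_6 = 8: 4316/881  (≤ bound)
a_7 = 1: 4801/980  (> 912, stop)

4316/881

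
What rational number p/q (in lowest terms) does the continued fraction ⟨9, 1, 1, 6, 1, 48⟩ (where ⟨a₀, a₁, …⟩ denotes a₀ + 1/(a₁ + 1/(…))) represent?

6988/733

a_0 = 9: 9/1
a_1 = 1: 10/1
a_2 = 1: 19/2
a_3 = 6: 124/13
a_4 = 1: 143/15
a_5 = 48: 6988/733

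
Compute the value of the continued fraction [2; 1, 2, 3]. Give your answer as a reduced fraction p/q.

a_0 = 2: 2/1
a_1 = 1: 3/1
a_2 = 2: 8/3
a_3 = 3: 27/10

27/10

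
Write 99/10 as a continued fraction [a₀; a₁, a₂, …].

99 ÷ 10 → quotient 9, remainder 9
10 ÷ 9 → quotient 1, remainder 1
9 ÷ 1 → quotient 9, remainder 0

[9; 1, 9]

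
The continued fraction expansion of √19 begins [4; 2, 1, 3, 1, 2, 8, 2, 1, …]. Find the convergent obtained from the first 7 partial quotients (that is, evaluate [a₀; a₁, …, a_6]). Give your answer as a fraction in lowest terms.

Starting at the tail and folding back:
Start with 8.
2 + 1/(8/1) = 2 + 1/8 = 17/8
1 + 1/(17/8) = 1 + 8/17 = 25/17
3 + 1/(25/17) = 3 + 17/25 = 92/25
1 + 1/(92/25) = 1 + 25/92 = 117/92
2 + 1/(117/92) = 2 + 92/117 = 326/117
4 + 1/(326/117) = 4 + 117/326 = 1421/326

1421/326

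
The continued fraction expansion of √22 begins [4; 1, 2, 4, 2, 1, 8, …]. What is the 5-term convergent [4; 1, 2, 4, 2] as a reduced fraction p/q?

136/29

a_0 = 4: 4/1
a_1 = 1: 5/1
a_2 = 2: 14/3
a_3 = 4: 61/13
a_4 = 2: 136/29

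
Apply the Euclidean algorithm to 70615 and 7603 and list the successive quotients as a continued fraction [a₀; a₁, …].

[9; 3, 2, 9, 2, 4, 12]

⌊70615/7603⌋ = 9, remainder 2188
⌊7603/2188⌋ = 3, remainder 1039
⌊2188/1039⌋ = 2, remainder 110
⌊1039/110⌋ = 9, remainder 49
⌊110/49⌋ = 2, remainder 12
⌊49/12⌋ = 4, remainder 1
⌊12/1⌋ = 12, remainder 0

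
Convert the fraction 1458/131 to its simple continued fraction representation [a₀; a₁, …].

[11; 7, 1, 2, 2, 2]

Run the Euclidean algorithm, recording each quotient:
1458 = 11·131 + 17, so a_0 = 11
131 = 7·17 + 12, so a_1 = 7
17 = 1·12 + 5, so a_2 = 1
12 = 2·5 + 2, so a_3 = 2
5 = 2·2 + 1, so a_4 = 2
2 = 2·1 + 0, so a_5 = 2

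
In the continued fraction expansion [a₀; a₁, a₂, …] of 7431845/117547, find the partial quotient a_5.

1

Run the Euclidean algorithm, recording each quotient:
7431845 ÷ 117547 → quotient 63, remainder 26384
117547 ÷ 26384 → quotient 4, remainder 12011
26384 ÷ 12011 → quotient 2, remainder 2362
12011 ÷ 2362 → quotient 5, remainder 201
2362 ÷ 201 → quotient 11, remainder 151
201 ÷ 151 → quotient 1, remainder 50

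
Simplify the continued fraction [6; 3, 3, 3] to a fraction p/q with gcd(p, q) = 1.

a_0 = 6: 6/1
a_1 = 3: 19/3
a_2 = 3: 63/10
a_3 = 3: 208/33

208/33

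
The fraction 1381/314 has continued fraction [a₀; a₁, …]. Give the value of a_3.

1

1381 ÷ 314 → quotient 4, remainder 125
314 ÷ 125 → quotient 2, remainder 64
125 ÷ 64 → quotient 1, remainder 61
64 ÷ 61 → quotient 1, remainder 3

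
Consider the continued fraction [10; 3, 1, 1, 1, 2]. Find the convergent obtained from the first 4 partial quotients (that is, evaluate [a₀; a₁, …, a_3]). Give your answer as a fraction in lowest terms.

72/7

a_0 = 10: 10/1
a_1 = 3: 31/3
a_2 = 1: 41/4
a_3 = 1: 72/7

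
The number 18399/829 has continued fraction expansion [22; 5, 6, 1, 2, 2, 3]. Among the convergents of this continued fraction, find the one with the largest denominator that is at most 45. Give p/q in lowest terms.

799/36

List convergents until the denominator exceeds the bound:
a_0 = 22: 22/1  (≤ bound)
a_1 = 5: 111/5  (≤ bound)
a_2 = 6: 688/31  (≤ bound)
a_3 = 1: 799/36  (≤ bound)
a_4 = 2: 2286/103  (> 45, stop)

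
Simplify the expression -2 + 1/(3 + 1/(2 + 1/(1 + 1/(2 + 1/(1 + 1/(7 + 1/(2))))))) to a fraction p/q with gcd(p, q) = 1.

Compute successive convergents:
a_0 = -2: -2/1
a_1 = 3: -5/3
a_2 = 2: -12/7
a_3 = 1: -17/10
a_4 = 2: -46/27
a_5 = 1: -63/37
a_6 = 7: -487/286
a_7 = 2: -1037/609

-1037/609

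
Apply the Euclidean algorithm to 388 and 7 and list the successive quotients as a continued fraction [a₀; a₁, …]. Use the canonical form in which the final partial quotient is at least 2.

[55; 2, 3]

Apply division with remainder until the remainder is 0:
⌊388/7⌋ = 55, remainder 3
⌊7/3⌋ = 2, remainder 1
⌊3/1⌋ = 3, remainder 0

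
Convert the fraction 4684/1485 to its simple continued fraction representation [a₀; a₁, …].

4684 ÷ 1485 → quotient 3, remainder 229
1485 ÷ 229 → quotient 6, remainder 111
229 ÷ 111 → quotient 2, remainder 7
111 ÷ 7 → quotient 15, remainder 6
7 ÷ 6 → quotient 1, remainder 1
6 ÷ 1 → quotient 6, remainder 0

[3; 6, 2, 15, 1, 6]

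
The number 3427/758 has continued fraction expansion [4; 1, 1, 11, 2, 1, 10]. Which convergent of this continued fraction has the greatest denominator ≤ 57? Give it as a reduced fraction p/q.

a_0 = 4: 4/1  (≤ bound)
a_1 = 1: 5/1  (≤ bound)
a_2 = 1: 9/2  (≤ bound)
a_3 = 11: 104/23  (≤ bound)
a_4 = 2: 217/48  (≤ bound)
a_5 = 1: 321/71  (> 57, stop)

217/48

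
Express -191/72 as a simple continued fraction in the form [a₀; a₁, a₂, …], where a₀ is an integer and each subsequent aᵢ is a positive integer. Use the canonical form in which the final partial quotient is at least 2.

-191 = -3·72 + 25, so a_0 = -3
72 = 2·25 + 22, so a_1 = 2
25 = 1·22 + 3, so a_2 = 1
22 = 7·3 + 1, so a_3 = 7
3 = 3·1 + 0, so a_4 = 3

[-3; 2, 1, 7, 3]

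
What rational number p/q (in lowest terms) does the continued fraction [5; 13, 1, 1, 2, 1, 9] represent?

Use the convergent recurrence hₖ = aₖ·hₖ₋₁ + hₖ₋₂ (and likewise for the denominators kₖ):
a_0 = 5: 5/1
a_1 = 13: 66/13
a_2 = 1: 71/14
a_3 = 1: 137/27
a_4 = 2: 345/68
a_5 = 1: 482/95
a_6 = 9: 4683/923

4683/923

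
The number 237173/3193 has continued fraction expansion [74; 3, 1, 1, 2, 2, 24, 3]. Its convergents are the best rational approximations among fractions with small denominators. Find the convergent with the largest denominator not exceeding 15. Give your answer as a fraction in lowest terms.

520/7

a_0 = 74: 74/1  (≤ bound)
a_1 = 3: 223/3  (≤ bound)
a_2 = 1: 297/4  (≤ bound)
a_3 = 1: 520/7  (≤ bound)
a_4 = 2: 1337/18  (> 15, stop)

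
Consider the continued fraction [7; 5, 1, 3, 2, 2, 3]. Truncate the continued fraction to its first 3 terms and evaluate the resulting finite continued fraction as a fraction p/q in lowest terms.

a_0 = 7: 7/1
a_1 = 5: 36/5
a_2 = 1: 43/6

43/6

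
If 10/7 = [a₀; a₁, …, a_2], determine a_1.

Repeatedly divide and take the remainder:
10 ÷ 7 → quotient 1, remainder 3
7 ÷ 3 → quotient 2, remainder 1

2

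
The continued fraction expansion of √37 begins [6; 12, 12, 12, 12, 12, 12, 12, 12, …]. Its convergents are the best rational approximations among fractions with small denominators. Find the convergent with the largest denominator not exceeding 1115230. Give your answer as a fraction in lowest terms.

List convergents until the denominator exceeds the bound:
a_0 = 6: 6/1  (≤ bound)
a_1 = 12: 73/12  (≤ bound)
a_2 = 12: 882/145  (≤ bound)
a_3 = 12: 10657/1752  (≤ bound)
a_4 = 12: 128766/21169  (≤ bound)
a_5 = 12: 1555849/255780  (≤ bound)
a_6 = 12: 18798954/3090529  (> 1115230, stop)

1555849/255780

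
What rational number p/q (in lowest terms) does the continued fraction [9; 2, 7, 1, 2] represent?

Compute successive convergents:
a_0 = 9: 9/1
a_1 = 2: 19/2
a_2 = 7: 142/15
a_3 = 1: 161/17
a_4 = 2: 464/49

464/49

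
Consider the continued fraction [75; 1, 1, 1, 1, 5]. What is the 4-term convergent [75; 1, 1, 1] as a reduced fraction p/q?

227/3

Starting at the tail and folding back:
Start with 1.
1 + 1/(1/1) = 1 + 1/1 = 2/1
1 + 1/(2/1) = 1 + 1/2 = 3/2
75 + 1/(3/2) = 75 + 2/3 = 227/3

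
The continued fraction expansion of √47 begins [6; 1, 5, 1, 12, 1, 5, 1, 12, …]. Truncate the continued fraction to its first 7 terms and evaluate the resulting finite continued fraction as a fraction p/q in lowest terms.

3942/575

Work from the innermost term outward:
Start with 5.
1 + 1/(5/1) = 1 + 1/5 = 6/5
12 + 1/(6/5) = 12 + 5/6 = 77/6
1 + 1/(77/6) = 1 + 6/77 = 83/77
5 + 1/(83/77) = 5 + 77/83 = 492/83
1 + 1/(492/83) = 1 + 83/492 = 575/492
6 + 1/(575/492) = 6 + 492/575 = 3942/575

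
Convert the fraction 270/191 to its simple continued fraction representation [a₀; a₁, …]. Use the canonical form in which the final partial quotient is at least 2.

Run the Euclidean algorithm, recording each quotient:
270 = 1·191 + 79, so a_0 = 1
191 = 2·79 + 33, so a_1 = 2
79 = 2·33 + 13, so a_2 = 2
33 = 2·13 + 7, so a_3 = 2
13 = 1·7 + 6, so a_4 = 1
7 = 1·6 + 1, so a_5 = 1
6 = 6·1 + 0, so a_6 = 6

[1; 2, 2, 2, 1, 1, 6]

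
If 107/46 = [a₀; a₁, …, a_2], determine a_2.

Apply division with remainder until the remainder is 0:
107 = 2·46 + 15, so a_0 = 2
46 = 3·15 + 1, so a_1 = 3
15 = 15·1 + 0, so a_2 = 15

15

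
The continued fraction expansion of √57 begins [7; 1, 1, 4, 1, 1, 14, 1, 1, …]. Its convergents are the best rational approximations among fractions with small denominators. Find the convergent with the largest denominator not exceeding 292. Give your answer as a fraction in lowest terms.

List convergents until the denominator exceeds the bound:
a_0 = 7: 7/1  (≤ bound)
a_1 = 1: 8/1  (≤ bound)
a_2 = 1: 15/2  (≤ bound)
a_3 = 4: 68/9  (≤ bound)
a_4 = 1: 83/11  (≤ bound)
a_5 = 1: 151/20  (≤ bound)
a_6 = 14: 2197/291  (≤ bound)
a_7 = 1: 2348/311  (> 292, stop)

2197/291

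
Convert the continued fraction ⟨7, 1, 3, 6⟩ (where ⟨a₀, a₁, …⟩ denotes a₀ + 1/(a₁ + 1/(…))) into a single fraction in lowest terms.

Start with 6.
3 + 1/(6/1) = 3 + 1/6 = 19/6
1 + 1/(19/6) = 1 + 6/19 = 25/19
7 + 1/(25/19) = 7 + 19/25 = 194/25

194/25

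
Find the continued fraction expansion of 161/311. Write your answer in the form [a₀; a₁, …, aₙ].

Run the Euclidean algorithm, recording each quotient:
⌊161/311⌋ = 0, remainder 161
⌊311/161⌋ = 1, remainder 150
⌊161/150⌋ = 1, remainder 11
⌊150/11⌋ = 13, remainder 7
⌊11/7⌋ = 1, remainder 4
⌊7/4⌋ = 1, remainder 3
⌊4/3⌋ = 1, remainder 1
⌊3/1⌋ = 3, remainder 0

[0; 1, 1, 13, 1, 1, 1, 3]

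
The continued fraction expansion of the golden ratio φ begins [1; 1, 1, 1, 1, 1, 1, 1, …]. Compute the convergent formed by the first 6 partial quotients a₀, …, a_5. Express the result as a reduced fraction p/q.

Work from the innermost term outward:
Start with 1.
1 + 1/(1/1) = 1 + 1/1 = 2/1
1 + 1/(2/1) = 1 + 1/2 = 3/2
1 + 1/(3/2) = 1 + 2/3 = 5/3
1 + 1/(5/3) = 1 + 3/5 = 8/5
1 + 1/(8/5) = 1 + 5/8 = 13/8

13/8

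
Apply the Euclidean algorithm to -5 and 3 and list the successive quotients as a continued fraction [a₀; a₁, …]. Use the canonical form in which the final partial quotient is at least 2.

-5 = -2·3 + 1, so a_0 = -2
3 = 3·1 + 0, so a_1 = 3

[-2; 3]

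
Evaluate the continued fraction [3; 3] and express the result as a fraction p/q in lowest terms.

Collapse the nested fraction from the inside out:
Start with 3.
3 + 1/(3/1) = 3 + 1/3 = 10/3

10/3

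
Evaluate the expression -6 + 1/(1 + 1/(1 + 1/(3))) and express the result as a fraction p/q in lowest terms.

-38/7

Compute successive convergents:
a_0 = -6: -6/1
a_1 = 1: -5/1
a_2 = 1: -11/2
a_3 = 3: -38/7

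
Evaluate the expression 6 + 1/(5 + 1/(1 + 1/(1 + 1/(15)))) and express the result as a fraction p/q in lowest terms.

1057/171

Work from the innermost term outward:
Start with 15.
1 + 1/(15/1) = 1 + 1/15 = 16/15
1 + 1/(16/15) = 1 + 15/16 = 31/16
5 + 1/(31/16) = 5 + 16/31 = 171/31
6 + 1/(171/31) = 6 + 31/171 = 1057/171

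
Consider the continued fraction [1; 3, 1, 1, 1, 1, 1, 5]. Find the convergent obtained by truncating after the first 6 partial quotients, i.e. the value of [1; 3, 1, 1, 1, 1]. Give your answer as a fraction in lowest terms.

23/18

Start with 1.
1 + 1/(1/1) = 1 + 1/1 = 2/1
1 + 1/(2/1) = 1 + 1/2 = 3/2
1 + 1/(3/2) = 1 + 2/3 = 5/3
3 + 1/(5/3) = 3 + 3/5 = 18/5
1 + 1/(18/5) = 1 + 5/18 = 23/18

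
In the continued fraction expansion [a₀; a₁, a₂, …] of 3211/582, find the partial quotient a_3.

Repeatedly divide and take the remainder:
3211 = 5·582 + 301, so a_0 = 5
582 = 1·301 + 281, so a_1 = 1
301 = 1·281 + 20, so a_2 = 1
281 = 14·20 + 1, so a_3 = 14

14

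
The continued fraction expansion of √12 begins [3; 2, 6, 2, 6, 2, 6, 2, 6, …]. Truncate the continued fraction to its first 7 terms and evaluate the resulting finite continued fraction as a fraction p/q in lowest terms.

8733/2521

Start with 6.
2 + 1/(6/1) = 2 + 1/6 = 13/6
6 + 1/(13/6) = 6 + 6/13 = 84/13
2 + 1/(84/13) = 2 + 13/84 = 181/84
6 + 1/(181/84) = 6 + 84/181 = 1170/181
2 + 1/(1170/181) = 2 + 181/1170 = 2521/1170
3 + 1/(2521/1170) = 3 + 1170/2521 = 8733/2521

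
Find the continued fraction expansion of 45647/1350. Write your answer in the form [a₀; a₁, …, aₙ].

45647 ÷ 1350 → quotient 33, remainder 1097
1350 ÷ 1097 → quotient 1, remainder 253
1097 ÷ 253 → quotient 4, remainder 85
253 ÷ 85 → quotient 2, remainder 83
85 ÷ 83 → quotient 1, remainder 2
83 ÷ 2 → quotient 41, remainder 1
2 ÷ 1 → quotient 2, remainder 0

[33; 1, 4, 2, 1, 41, 2]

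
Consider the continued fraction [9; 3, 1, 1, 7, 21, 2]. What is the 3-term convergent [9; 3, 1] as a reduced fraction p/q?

37/4

Work from the innermost term outward:
Start with 1.
3 + 1/(1/1) = 3 + 1/1 = 4/1
9 + 1/(4/1) = 9 + 1/4 = 37/4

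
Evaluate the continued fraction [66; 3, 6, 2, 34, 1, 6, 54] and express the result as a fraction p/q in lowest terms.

a_0 = 66: 66/1
a_1 = 3: 199/3
a_2 = 6: 1260/19
a_3 = 2: 2719/41
a_4 = 34: 93706/1413
a_5 = 1: 96425/1454
a_6 = 6: 672256/10137
a_7 = 54: 36398249/548852

36398249/548852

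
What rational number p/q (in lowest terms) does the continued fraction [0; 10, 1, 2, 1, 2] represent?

a_0 = 0: 0/1
a_1 = 10: 1/10
a_2 = 1: 1/11
a_3 = 2: 3/32
a_4 = 1: 4/43
a_5 = 2: 11/118

11/118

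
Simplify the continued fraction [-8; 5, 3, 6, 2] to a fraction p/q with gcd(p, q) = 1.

Compute successive convergents:
a_0 = -8: -8/1
a_1 = 5: -39/5
a_2 = 3: -125/16
a_3 = 6: -789/101
a_4 = 2: -1703/218

-1703/218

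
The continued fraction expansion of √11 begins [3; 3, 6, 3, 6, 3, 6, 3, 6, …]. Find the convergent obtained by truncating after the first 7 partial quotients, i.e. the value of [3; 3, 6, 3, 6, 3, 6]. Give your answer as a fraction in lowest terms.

25077/7561

Compute successive convergents:
a_0 = 3: 3/1
a_1 = 3: 10/3
a_2 = 6: 63/19
a_3 = 3: 199/60
a_4 = 6: 1257/379
a_5 = 3: 3970/1197
a_6 = 6: 25077/7561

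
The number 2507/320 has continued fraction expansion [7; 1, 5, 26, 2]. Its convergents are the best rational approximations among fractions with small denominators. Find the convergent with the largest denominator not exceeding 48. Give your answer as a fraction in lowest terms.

47/6

List convergents until the denominator exceeds the bound:
a_0 = 7: 7/1  (≤ bound)
a_1 = 1: 8/1  (≤ bound)
a_2 = 5: 47/6  (≤ bound)
a_3 = 26: 1230/157  (> 48, stop)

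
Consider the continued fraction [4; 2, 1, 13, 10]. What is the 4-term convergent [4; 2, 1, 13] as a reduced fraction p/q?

178/41

Work from the innermost term outward:
Start with 13.
1 + 1/(13/1) = 1 + 1/13 = 14/13
2 + 1/(14/13) = 2 + 13/14 = 41/14
4 + 1/(41/14) = 4 + 14/41 = 178/41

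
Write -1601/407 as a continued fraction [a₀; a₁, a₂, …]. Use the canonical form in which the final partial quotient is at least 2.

-1601 = -4·407 + 27, so a_0 = -4
407 = 15·27 + 2, so a_1 = 15
27 = 13·2 + 1, so a_2 = 13
2 = 2·1 + 0, so a_3 = 2

[-4; 15, 13, 2]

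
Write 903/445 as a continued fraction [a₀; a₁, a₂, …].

Repeatedly divide and take the remainder:
⌊903/445⌋ = 2, remainder 13
⌊445/13⌋ = 34, remainder 3
⌊13/3⌋ = 4, remainder 1
⌊3/1⌋ = 3, remainder 0

[2; 34, 4, 3]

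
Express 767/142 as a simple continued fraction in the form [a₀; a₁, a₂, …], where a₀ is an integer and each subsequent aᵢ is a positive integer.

[5; 2, 2, 28]

Run the Euclidean algorithm, recording each quotient:
767 = 5·142 + 57, so a_0 = 5
142 = 2·57 + 28, so a_1 = 2
57 = 2·28 + 1, so a_2 = 2
28 = 28·1 + 0, so a_3 = 28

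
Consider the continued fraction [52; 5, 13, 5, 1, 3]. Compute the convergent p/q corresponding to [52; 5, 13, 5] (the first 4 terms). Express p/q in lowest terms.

Use the convergent recurrence hₖ = aₖ·hₖ₋₁ + hₖ₋₂ (and likewise for the denominators kₖ):
a_0 = 52: 52/1
a_1 = 5: 261/5
a_2 = 13: 3445/66
a_3 = 5: 17486/335

17486/335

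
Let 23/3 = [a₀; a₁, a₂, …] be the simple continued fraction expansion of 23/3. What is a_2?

2

23 ÷ 3 → quotient 7, remainder 2
3 ÷ 2 → quotient 1, remainder 1
2 ÷ 1 → quotient 2, remainder 0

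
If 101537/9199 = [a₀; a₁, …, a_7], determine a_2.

2

101537 = 11·9199 + 348, so a_0 = 11
9199 = 26·348 + 151, so a_1 = 26
348 = 2·151 + 46, so a_2 = 2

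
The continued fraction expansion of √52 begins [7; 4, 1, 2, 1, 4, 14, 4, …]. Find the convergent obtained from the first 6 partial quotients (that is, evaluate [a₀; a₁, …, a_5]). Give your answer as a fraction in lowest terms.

649/90

a_0 = 7: 7/1
a_1 = 4: 29/4
a_2 = 1: 36/5
a_3 = 2: 101/14
a_4 = 1: 137/19
a_5 = 4: 649/90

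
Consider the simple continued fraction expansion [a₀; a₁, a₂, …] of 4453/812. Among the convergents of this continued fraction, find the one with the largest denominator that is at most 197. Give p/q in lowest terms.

170/31

a_0 = 5: 5/1  (≤ bound)
a_1 = 2: 11/2  (≤ bound)
a_2 = 15: 170/31  (≤ bound)
a_3 = 8: 1371/250  (> 197, stop)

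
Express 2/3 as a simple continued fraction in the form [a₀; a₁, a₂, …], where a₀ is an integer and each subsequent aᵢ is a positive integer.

[0; 1, 2]

⌊2/3⌋ = 0, remainder 2
⌊3/2⌋ = 1, remainder 1
⌊2/1⌋ = 2, remainder 0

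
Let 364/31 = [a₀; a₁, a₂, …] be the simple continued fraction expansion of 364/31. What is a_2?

2

364 ÷ 31 → quotient 11, remainder 23
31 ÷ 23 → quotient 1, remainder 8
23 ÷ 8 → quotient 2, remainder 7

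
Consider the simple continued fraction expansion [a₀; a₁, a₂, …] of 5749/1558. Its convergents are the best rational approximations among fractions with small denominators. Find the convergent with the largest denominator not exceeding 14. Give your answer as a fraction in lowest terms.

48/13

a_0 = 3: 3/1  (≤ bound)
a_1 = 1: 4/1  (≤ bound)
a_2 = 2: 11/3  (≤ bound)
a_3 = 4: 48/13  (≤ bound)
a_4 = 2: 107/29  (> 14, stop)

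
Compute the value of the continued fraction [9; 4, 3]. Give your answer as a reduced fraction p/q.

120/13

a_0 = 9: 9/1
a_1 = 4: 37/4
a_2 = 3: 120/13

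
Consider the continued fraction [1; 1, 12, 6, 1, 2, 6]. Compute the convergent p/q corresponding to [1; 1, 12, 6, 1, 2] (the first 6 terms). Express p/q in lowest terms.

506/263

a_0 = 1: 1/1
a_1 = 1: 2/1
a_2 = 12: 25/13
a_3 = 6: 152/79
a_4 = 1: 177/92
a_5 = 2: 506/263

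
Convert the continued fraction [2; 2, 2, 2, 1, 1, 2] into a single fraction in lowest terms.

181/75

Start with 2.
1 + 1/(2/1) = 1 + 1/2 = 3/2
1 + 1/(3/2) = 1 + 2/3 = 5/3
2 + 1/(5/3) = 2 + 3/5 = 13/5
2 + 1/(13/5) = 2 + 5/13 = 31/13
2 + 1/(31/13) = 2 + 13/31 = 75/31
2 + 1/(75/31) = 2 + 31/75 = 181/75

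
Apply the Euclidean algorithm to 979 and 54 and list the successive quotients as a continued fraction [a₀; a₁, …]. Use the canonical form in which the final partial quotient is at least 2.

[18; 7, 1, 2, 2]

979 = 18·54 + 7, so a_0 = 18
54 = 7·7 + 5, so a_1 = 7
7 = 1·5 + 2, so a_2 = 1
5 = 2·2 + 1, so a_3 = 2
2 = 2·1 + 0, so a_4 = 2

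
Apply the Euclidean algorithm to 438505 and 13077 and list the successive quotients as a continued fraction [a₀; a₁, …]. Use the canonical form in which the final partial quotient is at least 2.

⌊438505/13077⌋ = 33, remainder 6964
⌊13077/6964⌋ = 1, remainder 6113
⌊6964/6113⌋ = 1, remainder 851
⌊6113/851⌋ = 7, remainder 156
⌊851/156⌋ = 5, remainder 71
⌊156/71⌋ = 2, remainder 14
⌊71/14⌋ = 5, remainder 1
⌊14/1⌋ = 14, remainder 0

[33; 1, 1, 7, 5, 2, 5, 14]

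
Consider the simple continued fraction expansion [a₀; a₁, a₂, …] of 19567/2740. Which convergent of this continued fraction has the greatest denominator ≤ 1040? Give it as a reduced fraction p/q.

a_0 = 7: 7/1  (≤ bound)
a_1 = 7: 50/7  (≤ bound)
a_2 = 12: 607/85  (≤ bound)
a_3 = 2: 1264/177  (≤ bound)
a_4 = 15: 19567/2740  (> 1040, stop)

1264/177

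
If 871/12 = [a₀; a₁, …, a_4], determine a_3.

2

⌊871/12⌋ = 72, remainder 7
⌊12/7⌋ = 1, remainder 5
⌊7/5⌋ = 1, remainder 2
⌊5/2⌋ = 2, remainder 1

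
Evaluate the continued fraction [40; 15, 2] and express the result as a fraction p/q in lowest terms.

a_0 = 40: 40/1
a_1 = 15: 601/15
a_2 = 2: 1242/31

1242/31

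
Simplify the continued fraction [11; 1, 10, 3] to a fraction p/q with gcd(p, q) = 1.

a_0 = 11: 11/1
a_1 = 1: 12/1
a_2 = 10: 131/11
a_3 = 3: 405/34

405/34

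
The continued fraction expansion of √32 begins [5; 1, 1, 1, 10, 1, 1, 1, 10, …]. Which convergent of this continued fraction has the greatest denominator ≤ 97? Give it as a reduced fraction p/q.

List convergents until the denominator exceeds the bound:
a_0 = 5: 5/1  (≤ bound)
a_1 = 1: 6/1  (≤ bound)
a_2 = 1: 11/2  (≤ bound)
a_3 = 1: 17/3  (≤ bound)
a_4 = 10: 181/32  (≤ bound)
a_5 = 1: 198/35  (≤ bound)
a_6 = 1: 379/67  (≤ bound)
a_7 = 1: 577/102  (> 97, stop)

379/67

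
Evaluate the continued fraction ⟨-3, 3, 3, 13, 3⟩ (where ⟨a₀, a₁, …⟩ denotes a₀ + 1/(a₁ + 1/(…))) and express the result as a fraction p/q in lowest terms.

-1104/409

Collapse the nested fraction from the inside out:
Start with 3.
13 + 1/(3/1) = 13 + 1/3 = 40/3
3 + 1/(40/3) = 3 + 3/40 = 123/40
3 + 1/(123/40) = 3 + 40/123 = 409/123
-3 + 1/(409/123) = -3 + 123/409 = -1104/409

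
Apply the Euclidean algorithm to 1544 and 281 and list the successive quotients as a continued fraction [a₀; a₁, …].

[5; 2, 46, 3]

1544 ÷ 281 → quotient 5, remainder 139
281 ÷ 139 → quotient 2, remainder 3
139 ÷ 3 → quotient 46, remainder 1
3 ÷ 1 → quotient 3, remainder 0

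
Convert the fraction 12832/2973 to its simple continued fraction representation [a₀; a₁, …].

12832 = 4·2973 + 940, so a_0 = 4
2973 = 3·940 + 153, so a_1 = 3
940 = 6·153 + 22, so a_2 = 6
153 = 6·22 + 21, so a_3 = 6
22 = 1·21 + 1, so a_4 = 1
21 = 21·1 + 0, so a_5 = 21

[4; 3, 6, 6, 1, 21]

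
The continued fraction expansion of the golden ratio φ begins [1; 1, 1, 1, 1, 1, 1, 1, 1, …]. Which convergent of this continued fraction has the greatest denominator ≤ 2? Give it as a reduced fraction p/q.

a_0 = 1: 1/1  (≤ bound)
a_1 = 1: 2/1  (≤ bound)
a_2 = 1: 3/2  (≤ bound)
a_3 = 1: 5/3  (> 2, stop)

3/2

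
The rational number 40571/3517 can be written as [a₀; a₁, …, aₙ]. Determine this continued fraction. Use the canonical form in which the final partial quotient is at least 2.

[11; 1, 1, 6, 1, 1, 41, 3]

⌊40571/3517⌋ = 11, remainder 1884
⌊3517/1884⌋ = 1, remainder 1633
⌊1884/1633⌋ = 1, remainder 251
⌊1633/251⌋ = 6, remainder 127
⌊251/127⌋ = 1, remainder 124
⌊127/124⌋ = 1, remainder 3
⌊124/3⌋ = 41, remainder 1
⌊3/1⌋ = 3, remainder 0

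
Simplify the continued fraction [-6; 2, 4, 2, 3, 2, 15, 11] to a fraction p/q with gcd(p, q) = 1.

Collapse the nested fraction from the inside out:
Start with 11.
15 + 1/(11/1) = 15 + 1/11 = 166/11
2 + 1/(166/11) = 2 + 11/166 = 343/166
3 + 1/(343/166) = 3 + 166/343 = 1195/343
2 + 1/(1195/343) = 2 + 343/1195 = 2733/1195
4 + 1/(2733/1195) = 4 + 1195/2733 = 12127/2733
2 + 1/(12127/2733) = 2 + 2733/12127 = 26987/12127
-6 + 1/(26987/12127) = -6 + 12127/26987 = -149795/26987

-149795/26987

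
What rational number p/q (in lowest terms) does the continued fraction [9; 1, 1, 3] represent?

Collapse the nested fraction from the inside out:
Start with 3.
1 + 1/(3/1) = 1 + 1/3 = 4/3
1 + 1/(4/3) = 1 + 3/4 = 7/4
9 + 1/(7/4) = 9 + 4/7 = 67/7

67/7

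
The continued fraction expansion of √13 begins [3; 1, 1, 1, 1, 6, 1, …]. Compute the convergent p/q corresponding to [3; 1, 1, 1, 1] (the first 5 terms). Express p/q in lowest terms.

a_0 = 3: 3/1
a_1 = 1: 4/1
a_2 = 1: 7/2
a_3 = 1: 11/3
a_4 = 1: 18/5

18/5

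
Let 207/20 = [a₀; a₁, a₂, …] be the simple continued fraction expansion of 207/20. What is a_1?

Apply division with remainder until the remainder is 0:
207 = 10·20 + 7, so a_0 = 10
20 = 2·7 + 6, so a_1 = 2

2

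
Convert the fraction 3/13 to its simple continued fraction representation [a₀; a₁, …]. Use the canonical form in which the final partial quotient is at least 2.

Apply division with remainder until the remainder is 0:
3 ÷ 13 → quotient 0, remainder 3
13 ÷ 3 → quotient 4, remainder 1
3 ÷ 1 → quotient 3, remainder 0

[0; 4, 3]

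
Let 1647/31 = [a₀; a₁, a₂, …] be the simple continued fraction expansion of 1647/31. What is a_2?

1

1647 ÷ 31 → quotient 53, remainder 4
31 ÷ 4 → quotient 7, remainder 3
4 ÷ 3 → quotient 1, remainder 1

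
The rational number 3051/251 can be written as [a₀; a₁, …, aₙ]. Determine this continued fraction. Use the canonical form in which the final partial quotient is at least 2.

Run the Euclidean algorithm, recording each quotient:
3051 = 12·251 + 39, so a_0 = 12
251 = 6·39 + 17, so a_1 = 6
39 = 2·17 + 5, so a_2 = 2
17 = 3·5 + 2, so a_3 = 3
5 = 2·2 + 1, so a_4 = 2
2 = 2·1 + 0, so a_5 = 2

[12; 6, 2, 3, 2, 2]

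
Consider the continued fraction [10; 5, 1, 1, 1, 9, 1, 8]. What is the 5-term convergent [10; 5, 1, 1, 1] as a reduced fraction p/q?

173/17

Start with 1.
1 + 1/(1/1) = 1 + 1/1 = 2/1
1 + 1/(2/1) = 1 + 1/2 = 3/2
5 + 1/(3/2) = 5 + 2/3 = 17/3
10 + 1/(17/3) = 10 + 3/17 = 173/17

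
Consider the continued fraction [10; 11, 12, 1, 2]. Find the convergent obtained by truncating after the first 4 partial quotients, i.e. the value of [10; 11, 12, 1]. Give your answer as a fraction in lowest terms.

Start with 1.
12 + 1/(1/1) = 12 + 1/1 = 13/1
11 + 1/(13/1) = 11 + 1/13 = 144/13
10 + 1/(144/13) = 10 + 13/144 = 1453/144

1453/144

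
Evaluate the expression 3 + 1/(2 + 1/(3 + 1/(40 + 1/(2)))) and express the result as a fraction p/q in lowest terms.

1958/571

Start with 2.
40 + 1/(2/1) = 40 + 1/2 = 81/2
3 + 1/(81/2) = 3 + 2/81 = 245/81
2 + 1/(245/81) = 2 + 81/245 = 571/245
3 + 1/(571/245) = 3 + 245/571 = 1958/571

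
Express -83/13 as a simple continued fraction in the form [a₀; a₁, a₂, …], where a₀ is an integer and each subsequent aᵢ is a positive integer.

[-7; 1, 1, 1, 1, 2]

-83 = -7·13 + 8, so a_0 = -7
13 = 1·8 + 5, so a_1 = 1
8 = 1·5 + 3, so a_2 = 1
5 = 1·3 + 2, so a_3 = 1
3 = 1·2 + 1, so a_4 = 1
2 = 2·1 + 0, so a_5 = 2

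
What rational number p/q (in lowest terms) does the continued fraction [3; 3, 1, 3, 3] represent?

160/49

Starting at the tail and folding back:
Start with 3.
3 + 1/(3/1) = 3 + 1/3 = 10/3
1 + 1/(10/3) = 1 + 3/10 = 13/10
3 + 1/(13/10) = 3 + 10/13 = 49/13
3 + 1/(49/13) = 3 + 13/49 = 160/49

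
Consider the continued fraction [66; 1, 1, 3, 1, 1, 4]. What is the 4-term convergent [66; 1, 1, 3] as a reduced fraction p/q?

466/7

Start with 3.
1 + 1/(3/1) = 1 + 1/3 = 4/3
1 + 1/(4/3) = 1 + 3/4 = 7/4
66 + 1/(7/4) = 66 + 4/7 = 466/7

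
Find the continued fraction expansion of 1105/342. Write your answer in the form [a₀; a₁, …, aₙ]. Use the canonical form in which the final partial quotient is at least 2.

[3; 4, 3, 26]

Apply division with remainder until the remainder is 0:
1105 ÷ 342 → quotient 3, remainder 79
342 ÷ 79 → quotient 4, remainder 26
79 ÷ 26 → quotient 3, remainder 1
26 ÷ 1 → quotient 26, remainder 0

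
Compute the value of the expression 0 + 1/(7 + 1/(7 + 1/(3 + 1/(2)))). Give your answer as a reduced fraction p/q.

51/364

Start with 2.
3 + 1/(2/1) = 3 + 1/2 = 7/2
7 + 1/(7/2) = 7 + 2/7 = 51/7
7 + 1/(51/7) = 7 + 7/51 = 364/51
0 + 1/(364/51) = 0 + 51/364 = 51/364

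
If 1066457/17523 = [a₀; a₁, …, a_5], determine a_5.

40

⌊1066457/17523⌋ = 60, remainder 15077
⌊17523/15077⌋ = 1, remainder 2446
⌊15077/2446⌋ = 6, remainder 401
⌊2446/401⌋ = 6, remainder 40
⌊401/40⌋ = 10, remainder 1
⌊40/1⌋ = 40, remainder 0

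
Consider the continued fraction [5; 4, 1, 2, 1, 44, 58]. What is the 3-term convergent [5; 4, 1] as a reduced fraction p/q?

Start with 1.
4 + 1/(1/1) = 4 + 1/1 = 5/1
5 + 1/(5/1) = 5 + 1/5 = 26/5

26/5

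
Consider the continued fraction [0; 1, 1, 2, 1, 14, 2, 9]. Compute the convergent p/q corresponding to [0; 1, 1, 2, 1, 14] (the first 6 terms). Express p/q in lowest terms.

59/103

a_0 = 0: 0/1
a_1 = 1: 1/1
a_2 = 1: 1/2
a_3 = 2: 3/5
a_4 = 1: 4/7
a_5 = 14: 59/103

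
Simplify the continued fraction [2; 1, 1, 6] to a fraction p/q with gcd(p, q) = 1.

33/13

Compute successive convergents:
a_0 = 2: 2/1
a_1 = 1: 3/1
a_2 = 1: 5/2
a_3 = 6: 33/13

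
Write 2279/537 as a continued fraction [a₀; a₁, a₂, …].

⌊2279/537⌋ = 4, remainder 131
⌊537/131⌋ = 4, remainder 13
⌊131/13⌋ = 10, remainder 1
⌊13/1⌋ = 13, remainder 0

[4; 4, 10, 13]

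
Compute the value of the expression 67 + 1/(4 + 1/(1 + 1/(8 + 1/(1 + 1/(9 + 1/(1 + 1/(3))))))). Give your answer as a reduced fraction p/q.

140255/2087

a_0 = 67: 67/1
a_1 = 4: 269/4
a_2 = 1: 336/5
a_3 = 8: 2957/44
a_4 = 1: 3293/49
a_5 = 9: 32594/485
a_6 = 1: 35887/534
a_7 = 3: 140255/2087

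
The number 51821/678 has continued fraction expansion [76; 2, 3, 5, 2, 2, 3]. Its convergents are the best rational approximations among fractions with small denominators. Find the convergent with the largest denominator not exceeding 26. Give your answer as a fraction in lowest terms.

List convergents until the denominator exceeds the bound:
a_0 = 76: 76/1  (≤ bound)
a_1 = 2: 153/2  (≤ bound)
a_2 = 3: 535/7  (≤ bound)
a_3 = 5: 2828/37  (> 26, stop)

535/7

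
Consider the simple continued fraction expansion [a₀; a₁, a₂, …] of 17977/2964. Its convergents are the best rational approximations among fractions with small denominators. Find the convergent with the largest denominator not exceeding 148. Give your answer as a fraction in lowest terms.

279/46

a_0 = 6: 6/1  (≤ bound)
a_1 = 15: 91/15  (≤ bound)
a_2 = 2: 188/31  (≤ bound)
a_3 = 1: 279/46  (≤ bound)
a_4 = 3: 1025/169  (> 148, stop)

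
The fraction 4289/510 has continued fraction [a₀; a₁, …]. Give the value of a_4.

1

4289 ÷ 510 → quotient 8, remainder 209
510 ÷ 209 → quotient 2, remainder 92
209 ÷ 92 → quotient 2, remainder 25
92 ÷ 25 → quotient 3, remainder 17
25 ÷ 17 → quotient 1, remainder 8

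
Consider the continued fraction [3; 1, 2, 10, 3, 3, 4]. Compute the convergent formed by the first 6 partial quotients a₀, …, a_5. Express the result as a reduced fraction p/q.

Build up convergents one term at a time:
a_0 = 3: 3/1
a_1 = 1: 4/1
a_2 = 2: 11/3
a_3 = 10: 114/31
a_4 = 3: 353/96
a_5 = 3: 1173/319

1173/319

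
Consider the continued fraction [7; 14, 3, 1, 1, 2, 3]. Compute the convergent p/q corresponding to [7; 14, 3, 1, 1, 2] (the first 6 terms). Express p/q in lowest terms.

Build up convergents one term at a time:
a_0 = 7: 7/1
a_1 = 14: 99/14
a_2 = 3: 304/43
a_3 = 1: 403/57
a_4 = 1: 707/100
a_5 = 2: 1817/257

1817/257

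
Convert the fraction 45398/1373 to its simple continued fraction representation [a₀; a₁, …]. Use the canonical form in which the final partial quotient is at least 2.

⌊45398/1373⌋ = 33, remainder 89
⌊1373/89⌋ = 15, remainder 38
⌊89/38⌋ = 2, remainder 13
⌊38/13⌋ = 2, remainder 12
⌊13/12⌋ = 1, remainder 1
⌊12/1⌋ = 12, remainder 0

[33; 15, 2, 2, 1, 12]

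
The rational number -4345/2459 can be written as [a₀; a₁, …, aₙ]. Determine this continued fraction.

[-2; 4, 3, 2, 3, 7, 1, 2]

-4345 ÷ 2459 → quotient -2, remainder 573
2459 ÷ 573 → quotient 4, remainder 167
573 ÷ 167 → quotient 3, remainder 72
167 ÷ 72 → quotient 2, remainder 23
72 ÷ 23 → quotient 3, remainder 3
23 ÷ 3 → quotient 7, remainder 2
3 ÷ 2 → quotient 1, remainder 1
2 ÷ 1 → quotient 2, remainder 0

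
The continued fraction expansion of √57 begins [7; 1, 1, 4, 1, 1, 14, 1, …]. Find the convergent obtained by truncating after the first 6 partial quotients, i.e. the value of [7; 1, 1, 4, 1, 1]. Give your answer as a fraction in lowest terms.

Collapse the nested fraction from the inside out:
Start with 1.
1 + 1/(1/1) = 1 + 1/1 = 2/1
4 + 1/(2/1) = 4 + 1/2 = 9/2
1 + 1/(9/2) = 1 + 2/9 = 11/9
1 + 1/(11/9) = 1 + 9/11 = 20/11
7 + 1/(20/11) = 7 + 11/20 = 151/20

151/20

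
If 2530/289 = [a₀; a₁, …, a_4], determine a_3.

2530 ÷ 289 → quotient 8, remainder 218
289 ÷ 218 → quotient 1, remainder 71
218 ÷ 71 → quotient 3, remainder 5
71 ÷ 5 → quotient 14, remainder 1

14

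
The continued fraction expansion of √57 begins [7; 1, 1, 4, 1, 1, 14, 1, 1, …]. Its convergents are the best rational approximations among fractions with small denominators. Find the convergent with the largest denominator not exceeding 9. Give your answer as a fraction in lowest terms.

List convergents until the denominator exceeds the bound:
a_0 = 7: 7/1  (≤ bound)
a_1 = 1: 8/1  (≤ bound)
a_2 = 1: 15/2  (≤ bound)
a_3 = 4: 68/9  (≤ bound)
a_4 = 1: 83/11  (> 9, stop)

68/9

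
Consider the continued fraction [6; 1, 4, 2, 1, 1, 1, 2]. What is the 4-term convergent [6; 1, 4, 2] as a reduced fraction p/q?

Compute successive convergents:
a_0 = 6: 6/1
a_1 = 1: 7/1
a_2 = 4: 34/5
a_3 = 2: 75/11

75/11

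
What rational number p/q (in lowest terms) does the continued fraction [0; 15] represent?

1/15

Start with 15.
0 + 1/(15/1) = 0 + 1/15 = 1/15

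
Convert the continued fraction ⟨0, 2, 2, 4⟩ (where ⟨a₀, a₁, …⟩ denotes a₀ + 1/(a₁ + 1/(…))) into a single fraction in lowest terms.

9/22

Start with 4.
2 + 1/(4/1) = 2 + 1/4 = 9/4
2 + 1/(9/4) = 2 + 4/9 = 22/9
0 + 1/(22/9) = 0 + 9/22 = 9/22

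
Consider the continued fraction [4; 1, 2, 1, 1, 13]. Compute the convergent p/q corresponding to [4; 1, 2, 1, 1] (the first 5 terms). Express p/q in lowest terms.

33/7

Compute successive convergents:
a_0 = 4: 4/1
a_1 = 1: 5/1
a_2 = 2: 14/3
a_3 = 1: 19/4
a_4 = 1: 33/7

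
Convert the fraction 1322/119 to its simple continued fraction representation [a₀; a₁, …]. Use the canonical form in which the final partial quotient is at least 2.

[11; 9, 6, 2]

1322 = 11·119 + 13, so a_0 = 11
119 = 9·13 + 2, so a_1 = 9
13 = 6·2 + 1, so a_2 = 6
2 = 2·1 + 0, so a_3 = 2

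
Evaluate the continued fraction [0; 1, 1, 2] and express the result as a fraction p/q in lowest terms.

a_0 = 0: 0/1
a_1 = 1: 1/1
a_2 = 1: 1/2
a_3 = 2: 3/5

3/5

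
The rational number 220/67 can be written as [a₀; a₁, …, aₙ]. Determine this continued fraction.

Repeatedly divide and take the remainder:
220 ÷ 67 → quotient 3, remainder 19
67 ÷ 19 → quotient 3, remainder 10
19 ÷ 10 → quotient 1, remainder 9
10 ÷ 9 → quotient 1, remainder 1
9 ÷ 1 → quotient 9, remainder 0

[3; 3, 1, 1, 9]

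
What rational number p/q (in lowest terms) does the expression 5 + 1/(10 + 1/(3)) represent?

Start with 3.
10 + 1/(3/1) = 10 + 1/3 = 31/3
5 + 1/(31/3) = 5 + 3/31 = 158/31

158/31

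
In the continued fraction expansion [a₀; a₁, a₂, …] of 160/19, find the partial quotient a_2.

2

Repeatedly divide and take the remainder:
160 = 8·19 + 8, so a_0 = 8
19 = 2·8 + 3, so a_1 = 2
8 = 2·3 + 2, so a_2 = 2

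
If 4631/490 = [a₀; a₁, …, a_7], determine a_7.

4631 = 9·490 + 221, so a_0 = 9
490 = 2·221 + 48, so a_1 = 2
221 = 4·48 + 29, so a_2 = 4
48 = 1·29 + 19, so a_3 = 1
29 = 1·19 + 10, so a_4 = 1
19 = 1·10 + 9, so a_5 = 1
10 = 1·9 + 1, so a_6 = 1
9 = 9·1 + 0, so a_7 = 9

9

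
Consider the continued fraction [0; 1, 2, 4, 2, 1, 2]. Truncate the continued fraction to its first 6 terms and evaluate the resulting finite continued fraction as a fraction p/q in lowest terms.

29/42

a_0 = 0: 0/1
a_1 = 1: 1/1
a_2 = 2: 2/3
a_3 = 4: 9/13
a_4 = 2: 20/29
a_5 = 1: 29/42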